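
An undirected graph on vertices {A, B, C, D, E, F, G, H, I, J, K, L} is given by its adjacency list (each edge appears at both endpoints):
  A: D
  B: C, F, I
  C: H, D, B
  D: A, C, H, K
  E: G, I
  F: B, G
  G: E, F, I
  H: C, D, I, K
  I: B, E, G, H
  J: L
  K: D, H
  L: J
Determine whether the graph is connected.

Component: {J, L}
Component: {A, B, C, D, E, F, G, H, I, K}
No edge joins these 2 groups, so the graph is disconnected.

No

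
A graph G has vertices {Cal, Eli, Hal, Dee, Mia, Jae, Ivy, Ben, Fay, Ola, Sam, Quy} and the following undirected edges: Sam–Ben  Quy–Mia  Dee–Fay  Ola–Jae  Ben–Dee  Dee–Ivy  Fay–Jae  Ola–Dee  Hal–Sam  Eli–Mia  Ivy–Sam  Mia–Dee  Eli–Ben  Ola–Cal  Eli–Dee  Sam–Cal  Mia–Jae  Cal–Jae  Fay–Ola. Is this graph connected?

A breadth-first search from Cal visits Cal, Sam, Jae, Ola, Ivy, Hal, Ben, Fay, Mia, Dee, Eli, Quy — all 12 vertices — so the graph is connected.

Yes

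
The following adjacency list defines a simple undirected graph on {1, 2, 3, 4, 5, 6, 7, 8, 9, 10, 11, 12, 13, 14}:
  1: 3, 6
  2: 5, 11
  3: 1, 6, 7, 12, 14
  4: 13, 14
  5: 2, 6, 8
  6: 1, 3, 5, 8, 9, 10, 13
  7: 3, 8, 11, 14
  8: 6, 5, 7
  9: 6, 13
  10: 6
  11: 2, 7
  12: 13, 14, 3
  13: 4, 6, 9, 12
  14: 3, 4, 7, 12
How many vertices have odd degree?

Degrees: 1:2, 2:2, 3:5, 4:2, 5:3, 6:7, 7:4, 8:3, 9:2, 10:1, 11:2, 12:3, 13:4, 14:4
Odd-degree vertices: 3, 5, 6, 8, 10, 12.

6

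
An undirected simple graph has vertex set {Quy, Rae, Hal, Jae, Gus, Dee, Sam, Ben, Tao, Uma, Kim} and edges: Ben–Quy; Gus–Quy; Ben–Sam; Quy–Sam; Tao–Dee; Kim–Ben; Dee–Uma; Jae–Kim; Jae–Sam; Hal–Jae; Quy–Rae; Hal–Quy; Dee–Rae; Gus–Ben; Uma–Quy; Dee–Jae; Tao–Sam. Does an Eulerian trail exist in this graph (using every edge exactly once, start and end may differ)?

Yes

Degrees: Quy:6, Rae:2, Hal:2, Jae:4, Gus:2, Dee:4, Sam:4, Ben:4, Tao:2, Uma:2, Kim:2
Odd-degree vertices: none (0 total).
The non-isolated vertices are connected and exactly 0 have odd degree, so an Eulerian trail exists.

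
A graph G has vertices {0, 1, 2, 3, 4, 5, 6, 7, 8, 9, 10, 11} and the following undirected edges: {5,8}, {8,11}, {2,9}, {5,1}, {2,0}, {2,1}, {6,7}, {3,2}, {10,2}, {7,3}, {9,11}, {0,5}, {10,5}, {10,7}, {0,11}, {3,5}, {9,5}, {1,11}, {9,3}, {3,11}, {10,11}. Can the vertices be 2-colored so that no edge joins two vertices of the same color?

The cycle 3-9-11-3 has length 3, which is odd, so the graph is not bipartite.

No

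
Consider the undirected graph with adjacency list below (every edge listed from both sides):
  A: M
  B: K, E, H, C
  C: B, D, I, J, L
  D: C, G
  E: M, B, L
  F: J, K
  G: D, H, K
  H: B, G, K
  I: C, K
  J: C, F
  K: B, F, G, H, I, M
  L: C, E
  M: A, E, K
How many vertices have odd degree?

Degrees: A:1, B:4, C:5, D:2, E:3, F:2, G:3, H:3, I:2, J:2, K:6, L:2, M:3
Odd-degree vertices: A, C, E, G, H, M.

6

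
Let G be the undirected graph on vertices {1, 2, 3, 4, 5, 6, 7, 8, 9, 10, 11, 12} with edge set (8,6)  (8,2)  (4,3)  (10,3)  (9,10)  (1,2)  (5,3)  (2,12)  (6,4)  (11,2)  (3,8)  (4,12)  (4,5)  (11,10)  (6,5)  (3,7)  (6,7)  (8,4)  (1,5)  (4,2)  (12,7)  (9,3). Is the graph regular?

Degrees: 1:2, 2:5, 3:6, 4:6, 5:4, 6:4, 7:3, 8:4, 9:2, 10:3, 11:2, 12:3
Degrees are not all equal (e.g. deg(1)=2 but deg(3)=6); not regular.

No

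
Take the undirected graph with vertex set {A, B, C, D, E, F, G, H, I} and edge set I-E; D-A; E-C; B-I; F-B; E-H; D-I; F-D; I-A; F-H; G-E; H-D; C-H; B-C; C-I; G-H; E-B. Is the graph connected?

Starting from A and exploring outward reaches every vertex (A, D, I, H, F, B, C, E, G); the graph is connected.

Yes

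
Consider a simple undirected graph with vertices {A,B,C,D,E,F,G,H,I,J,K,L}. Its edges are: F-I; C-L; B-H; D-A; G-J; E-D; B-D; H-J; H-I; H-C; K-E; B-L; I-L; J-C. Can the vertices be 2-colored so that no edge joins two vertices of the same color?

No

C-J-H-C is an odd cycle (length 3), and a bipartite graph can contain only even cycles.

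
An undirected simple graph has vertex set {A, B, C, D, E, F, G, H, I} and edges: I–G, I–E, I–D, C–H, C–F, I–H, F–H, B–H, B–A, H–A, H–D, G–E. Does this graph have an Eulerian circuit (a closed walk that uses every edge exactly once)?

Yes

Degrees: A:2, B:2, C:2, D:2, E:2, F:2, G:2, H:6, I:4
All degrees are even and the non-isolated vertices are connected — an Eulerian circuit exists.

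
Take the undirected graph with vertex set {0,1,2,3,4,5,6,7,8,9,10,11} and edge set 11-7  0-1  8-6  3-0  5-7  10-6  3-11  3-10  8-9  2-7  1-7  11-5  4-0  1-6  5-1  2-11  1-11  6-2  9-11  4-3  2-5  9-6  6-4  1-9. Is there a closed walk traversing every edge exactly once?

Degrees: 0:3, 1:6, 2:4, 3:4, 4:3, 5:4, 6:6, 7:4, 8:2, 9:4, 10:2, 11:6
0, 4 have odd degree; an Eulerian circuit needs every degree to be even, so none exists.

No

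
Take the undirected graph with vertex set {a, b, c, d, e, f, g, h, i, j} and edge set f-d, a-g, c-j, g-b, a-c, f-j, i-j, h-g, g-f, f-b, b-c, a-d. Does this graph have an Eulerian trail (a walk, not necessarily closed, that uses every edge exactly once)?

Degrees: a:3, b:3, c:3, d:2, e:0, f:4, g:4, h:1, i:1, j:3
Odd-degree vertices: a, b, c, h, i, j (6 total).
An Eulerian trail requires 0 or 2 odd-degree vertices; here there are 6.

No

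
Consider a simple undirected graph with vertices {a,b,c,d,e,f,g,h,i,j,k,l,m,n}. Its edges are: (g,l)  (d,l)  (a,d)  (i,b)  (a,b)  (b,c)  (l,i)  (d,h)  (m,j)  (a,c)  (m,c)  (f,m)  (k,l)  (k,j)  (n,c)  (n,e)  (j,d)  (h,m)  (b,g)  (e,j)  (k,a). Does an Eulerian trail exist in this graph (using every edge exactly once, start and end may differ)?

Degrees: a:4, b:4, c:4, d:4, e:2, f:1, g:2, h:2, i:2, j:4, k:3, l:4, m:4, n:2
Odd-degree vertices: f, k (2 total).
With 2 odd-degree vertices and all edges in one connected piece, an Eulerian trail exists (from f to k).

Yes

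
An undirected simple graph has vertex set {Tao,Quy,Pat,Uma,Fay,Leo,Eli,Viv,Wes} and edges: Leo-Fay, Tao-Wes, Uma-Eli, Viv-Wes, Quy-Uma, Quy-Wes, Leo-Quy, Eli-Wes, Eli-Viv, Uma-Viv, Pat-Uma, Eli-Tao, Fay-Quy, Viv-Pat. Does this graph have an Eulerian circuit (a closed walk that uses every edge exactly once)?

Degrees: Tao:2, Quy:4, Pat:2, Uma:4, Fay:2, Leo:2, Eli:4, Viv:4, Wes:4
Every vertex has even degree and the edges form a single connected piece, so an Eulerian circuit exists.

Yes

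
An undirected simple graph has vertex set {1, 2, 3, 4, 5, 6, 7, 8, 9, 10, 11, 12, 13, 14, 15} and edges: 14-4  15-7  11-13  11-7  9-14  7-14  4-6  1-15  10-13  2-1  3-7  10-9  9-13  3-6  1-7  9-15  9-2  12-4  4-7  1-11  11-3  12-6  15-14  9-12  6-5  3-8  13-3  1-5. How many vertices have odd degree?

4

Degrees: 1:5, 2:2, 3:5, 4:4, 5:2, 6:4, 7:6, 8:1, 9:6, 10:2, 11:4, 12:3, 13:4, 14:4, 15:4
Odd-degree vertices: 1, 3, 8, 12.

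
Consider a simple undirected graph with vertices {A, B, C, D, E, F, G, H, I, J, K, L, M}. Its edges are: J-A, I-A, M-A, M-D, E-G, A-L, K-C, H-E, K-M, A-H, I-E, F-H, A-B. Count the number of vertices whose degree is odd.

Degrees: A:6, B:1, C:1, D:1, E:3, F:1, G:1, H:3, I:2, J:1, K:2, L:1, M:3
Odd-degree vertices: B, C, D, E, F, G, H, J, L, M.

10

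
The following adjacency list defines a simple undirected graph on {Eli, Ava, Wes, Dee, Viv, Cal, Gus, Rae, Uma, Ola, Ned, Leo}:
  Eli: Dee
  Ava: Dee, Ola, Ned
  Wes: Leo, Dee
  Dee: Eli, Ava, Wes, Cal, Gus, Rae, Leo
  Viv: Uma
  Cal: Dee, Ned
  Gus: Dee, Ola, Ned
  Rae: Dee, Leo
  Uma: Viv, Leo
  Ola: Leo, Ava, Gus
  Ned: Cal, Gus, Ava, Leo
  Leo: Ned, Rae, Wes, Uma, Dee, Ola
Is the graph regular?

No

Degrees: Eli:1, Ava:3, Wes:2, Dee:7, Viv:1, Cal:2, Gus:3, Rae:2, Uma:2, Ola:3, Ned:4, Leo:6
Degrees are not all equal (e.g. deg(Eli)=1 but deg(Dee)=7); not regular.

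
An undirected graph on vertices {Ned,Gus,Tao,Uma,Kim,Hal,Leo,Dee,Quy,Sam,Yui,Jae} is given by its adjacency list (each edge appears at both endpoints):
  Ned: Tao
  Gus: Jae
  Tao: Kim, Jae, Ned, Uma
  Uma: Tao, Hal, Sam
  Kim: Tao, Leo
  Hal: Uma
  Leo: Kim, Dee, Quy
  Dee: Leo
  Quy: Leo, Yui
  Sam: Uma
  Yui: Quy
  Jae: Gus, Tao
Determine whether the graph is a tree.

The graph has 12 vertices and 11 edges.
Connected and |E| = |V| - 1, which characterizes a tree.

Yes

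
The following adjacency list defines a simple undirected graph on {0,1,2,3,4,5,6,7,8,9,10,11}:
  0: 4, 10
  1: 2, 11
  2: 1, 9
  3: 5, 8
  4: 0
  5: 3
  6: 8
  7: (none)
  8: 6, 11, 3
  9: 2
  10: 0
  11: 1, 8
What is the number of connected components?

Component: {7}
Component: {0, 4, 10}
Component: {1, 2, 3, 5, 6, 8, 9, 11}

3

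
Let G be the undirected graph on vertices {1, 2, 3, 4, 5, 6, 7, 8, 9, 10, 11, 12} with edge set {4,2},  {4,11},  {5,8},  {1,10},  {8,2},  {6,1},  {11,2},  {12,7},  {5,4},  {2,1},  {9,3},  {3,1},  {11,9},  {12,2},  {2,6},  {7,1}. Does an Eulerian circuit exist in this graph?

Degrees: 1:5, 2:6, 3:2, 4:3, 5:2, 6:2, 7:2, 8:2, 9:2, 10:1, 11:3, 12:2
Vertices with odd degree: 1, 4, 10, 11. An Eulerian circuit requires all degrees even.

No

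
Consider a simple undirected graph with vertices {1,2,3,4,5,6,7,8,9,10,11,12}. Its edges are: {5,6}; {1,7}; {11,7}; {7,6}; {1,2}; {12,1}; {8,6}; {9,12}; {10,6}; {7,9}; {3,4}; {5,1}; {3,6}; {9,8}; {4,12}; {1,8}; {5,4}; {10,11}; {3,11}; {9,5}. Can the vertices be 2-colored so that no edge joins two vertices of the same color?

Partition the vertices as {2, 3, 5, 7, 8, 10, 12} vs {1, 4, 6, 9, 11}. Each listed edge has one endpoint in each part, so the graph is bipartite.

Yes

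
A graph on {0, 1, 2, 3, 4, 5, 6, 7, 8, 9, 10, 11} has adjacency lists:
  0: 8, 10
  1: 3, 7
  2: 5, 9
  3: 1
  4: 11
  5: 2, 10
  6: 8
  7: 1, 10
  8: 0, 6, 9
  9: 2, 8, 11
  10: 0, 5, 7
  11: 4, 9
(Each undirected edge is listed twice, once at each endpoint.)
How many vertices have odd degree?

Degrees: 0:2, 1:2, 2:2, 3:1, 4:1, 5:2, 6:1, 7:2, 8:3, 9:3, 10:3, 11:2
Odd-degree vertices: 3, 4, 6, 8, 9, 10.

6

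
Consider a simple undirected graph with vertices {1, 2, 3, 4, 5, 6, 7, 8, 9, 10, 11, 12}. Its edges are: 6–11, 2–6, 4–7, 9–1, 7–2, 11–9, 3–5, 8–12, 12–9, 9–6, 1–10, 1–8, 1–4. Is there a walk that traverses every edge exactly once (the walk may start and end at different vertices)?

Degrees: 1:4, 2:2, 3:1, 4:2, 5:1, 6:3, 7:2, 8:2, 9:4, 10:1, 11:2, 12:2
Odd-degree vertices: 3, 5, 6, 10 (4 total).
An Eulerian trail requires 0 or 2 odd-degree vertices; here there are 4.

No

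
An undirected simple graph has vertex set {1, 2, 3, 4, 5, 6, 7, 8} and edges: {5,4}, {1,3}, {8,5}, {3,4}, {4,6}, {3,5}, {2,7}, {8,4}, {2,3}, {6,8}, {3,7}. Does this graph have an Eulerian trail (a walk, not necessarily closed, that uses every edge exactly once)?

Degrees: 1:1, 2:2, 3:5, 4:4, 5:3, 6:2, 7:2, 8:3
Odd-degree vertices: 1, 3, 5, 8 (4 total).
With 4 odd-degree vertices (more than two), no single trail can use every edge.

No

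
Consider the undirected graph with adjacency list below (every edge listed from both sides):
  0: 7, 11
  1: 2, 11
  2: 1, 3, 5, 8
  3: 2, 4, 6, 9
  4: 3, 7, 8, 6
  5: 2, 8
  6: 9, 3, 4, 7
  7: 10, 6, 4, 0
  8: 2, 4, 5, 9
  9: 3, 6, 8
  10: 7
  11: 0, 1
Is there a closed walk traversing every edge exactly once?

Degrees: 0:2, 1:2, 2:4, 3:4, 4:4, 5:2, 6:4, 7:4, 8:4, 9:3, 10:1, 11:2
Vertices with odd degree: 9, 10. An Eulerian circuit requires all degrees even.

No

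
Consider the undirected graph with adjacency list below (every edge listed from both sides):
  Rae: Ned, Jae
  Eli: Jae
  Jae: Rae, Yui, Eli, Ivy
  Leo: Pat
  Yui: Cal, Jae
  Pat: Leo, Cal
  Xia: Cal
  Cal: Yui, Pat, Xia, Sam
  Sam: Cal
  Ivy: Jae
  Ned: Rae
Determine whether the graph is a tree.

|V| = 11, |E| = 10.
It is connected with exactly 10 edges, hence acyclic — it is a tree.

Yes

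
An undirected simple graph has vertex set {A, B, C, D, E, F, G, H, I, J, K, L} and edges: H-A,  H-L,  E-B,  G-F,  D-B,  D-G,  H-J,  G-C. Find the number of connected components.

Component: {I}
Component: {K}
Component: {A, H, J, L}
Component: {B, C, D, E, F, G}

4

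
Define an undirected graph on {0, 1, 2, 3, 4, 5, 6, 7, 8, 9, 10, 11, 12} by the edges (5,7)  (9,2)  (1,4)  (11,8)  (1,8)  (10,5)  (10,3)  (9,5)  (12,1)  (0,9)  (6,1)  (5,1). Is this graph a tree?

The graph has 13 vertices and 12 edges.
Connected and |E| = |V| - 1, which characterizes a tree.

Yes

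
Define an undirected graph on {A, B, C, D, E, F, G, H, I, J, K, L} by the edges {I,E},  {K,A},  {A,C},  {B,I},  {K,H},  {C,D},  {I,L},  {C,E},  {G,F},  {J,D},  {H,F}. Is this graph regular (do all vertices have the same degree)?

Degrees: A:2, B:1, C:3, D:2, E:2, F:2, G:1, H:2, I:3, J:1, K:2, L:1
Degrees are not all equal (e.g. deg(B)=1 but deg(C)=3); not regular.

No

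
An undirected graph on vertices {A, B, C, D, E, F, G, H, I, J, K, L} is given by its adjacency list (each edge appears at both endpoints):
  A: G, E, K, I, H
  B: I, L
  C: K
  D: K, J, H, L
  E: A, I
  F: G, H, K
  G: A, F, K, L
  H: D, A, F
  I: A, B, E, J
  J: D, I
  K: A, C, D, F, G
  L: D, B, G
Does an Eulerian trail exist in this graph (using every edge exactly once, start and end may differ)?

No

Degrees: A:5, B:2, C:1, D:4, E:2, F:3, G:4, H:3, I:4, J:2, K:5, L:3
Odd-degree vertices: A, C, F, H, K, L (6 total).
With 6 odd-degree vertices (more than two), no single trail can use every edge.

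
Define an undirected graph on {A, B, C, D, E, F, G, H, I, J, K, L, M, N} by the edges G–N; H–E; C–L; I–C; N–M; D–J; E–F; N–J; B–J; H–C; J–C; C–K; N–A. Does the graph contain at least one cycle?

No

|V| = 14, |E| = 13, number of components = 1.
Since 13 = 14 - 1, the graph is a forest and contains no cycle.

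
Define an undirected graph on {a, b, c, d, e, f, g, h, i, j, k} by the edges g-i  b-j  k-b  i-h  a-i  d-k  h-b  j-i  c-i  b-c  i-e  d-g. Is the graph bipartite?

Yes

Color {b, d, f, i} black and {a, c, e, g, h, j, k} white. No edge joins two same-colored vertices, so the graph is bipartite.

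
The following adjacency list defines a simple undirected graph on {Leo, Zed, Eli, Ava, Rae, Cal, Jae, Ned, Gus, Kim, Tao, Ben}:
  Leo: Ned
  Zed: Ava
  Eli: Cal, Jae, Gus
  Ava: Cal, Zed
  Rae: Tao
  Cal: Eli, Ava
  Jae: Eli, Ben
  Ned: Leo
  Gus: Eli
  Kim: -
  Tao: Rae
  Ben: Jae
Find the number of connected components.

4

Component: {Kim}
Component: {Leo, Ned}
Component: {Rae, Tao}
Component: {Zed, Eli, Ava, Cal, Jae, Gus, Ben}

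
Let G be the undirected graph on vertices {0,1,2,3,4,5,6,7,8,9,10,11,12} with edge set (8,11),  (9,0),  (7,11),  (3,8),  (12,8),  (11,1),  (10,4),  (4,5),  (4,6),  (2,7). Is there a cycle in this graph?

|V| = 13, |E| = 10, number of components = 3.
Since 10 = 13 - 3, the graph is a forest and contains no cycle.

No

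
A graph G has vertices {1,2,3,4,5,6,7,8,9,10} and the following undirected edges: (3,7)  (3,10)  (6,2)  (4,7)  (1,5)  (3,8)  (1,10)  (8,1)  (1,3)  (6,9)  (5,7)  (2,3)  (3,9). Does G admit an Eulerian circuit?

Degrees: 1:4, 2:2, 3:6, 4:1, 5:2, 6:2, 7:3, 8:2, 9:2, 10:2
Vertices with odd degree: 4, 7. An Eulerian circuit requires all degrees even.

No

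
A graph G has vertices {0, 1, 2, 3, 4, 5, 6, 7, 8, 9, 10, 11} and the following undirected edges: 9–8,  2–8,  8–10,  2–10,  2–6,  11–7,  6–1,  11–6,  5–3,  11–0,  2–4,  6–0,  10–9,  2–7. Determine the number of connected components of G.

Component: {3, 5}
Component: {0, 1, 2, 4, 6, 7, 8, 9, 10, 11}

2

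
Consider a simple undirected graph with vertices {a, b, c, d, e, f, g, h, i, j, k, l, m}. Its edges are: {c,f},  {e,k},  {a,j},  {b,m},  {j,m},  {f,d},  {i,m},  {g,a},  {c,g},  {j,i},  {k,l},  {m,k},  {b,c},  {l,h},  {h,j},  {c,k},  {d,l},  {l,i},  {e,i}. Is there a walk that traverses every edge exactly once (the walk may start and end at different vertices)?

Degrees: a:2, b:2, c:4, d:2, e:2, f:2, g:2, h:2, i:4, j:4, k:4, l:4, m:4
Odd-degree vertices: none (0 total).
With 0 odd-degree vertices and all edges in one connected piece, an Eulerian trail exists.

Yes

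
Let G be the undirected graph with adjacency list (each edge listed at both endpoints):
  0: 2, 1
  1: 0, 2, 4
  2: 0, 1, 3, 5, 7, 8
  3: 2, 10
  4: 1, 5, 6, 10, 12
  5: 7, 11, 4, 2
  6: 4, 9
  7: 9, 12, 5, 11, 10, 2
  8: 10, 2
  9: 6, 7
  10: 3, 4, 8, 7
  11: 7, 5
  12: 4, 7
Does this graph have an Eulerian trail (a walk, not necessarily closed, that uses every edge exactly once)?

Yes

Degrees: 0:2, 1:3, 2:6, 3:2, 4:5, 5:4, 6:2, 7:6, 8:2, 9:2, 10:4, 11:2, 12:2
Odd-degree vertices: 1, 4 (2 total).
With 2 odd-degree vertices and all edges in one connected piece, an Eulerian trail exists (from 1 to 4).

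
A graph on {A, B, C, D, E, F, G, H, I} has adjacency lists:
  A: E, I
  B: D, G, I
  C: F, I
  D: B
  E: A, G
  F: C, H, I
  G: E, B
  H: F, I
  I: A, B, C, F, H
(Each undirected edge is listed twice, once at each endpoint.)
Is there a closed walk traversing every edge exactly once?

Degrees: A:2, B:3, C:2, D:1, E:2, F:3, G:2, H:2, I:5
Vertices with odd degree: B, D, F, I. An Eulerian circuit requires all degrees even.

No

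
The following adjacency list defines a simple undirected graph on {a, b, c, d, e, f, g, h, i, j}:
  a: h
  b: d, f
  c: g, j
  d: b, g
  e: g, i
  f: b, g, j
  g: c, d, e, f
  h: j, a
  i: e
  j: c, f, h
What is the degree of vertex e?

Neighbors of e: g, i.

2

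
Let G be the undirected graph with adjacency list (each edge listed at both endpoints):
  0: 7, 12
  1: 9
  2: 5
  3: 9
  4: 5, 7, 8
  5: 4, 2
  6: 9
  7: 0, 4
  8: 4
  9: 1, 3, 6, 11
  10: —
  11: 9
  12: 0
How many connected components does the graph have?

Component: {10}
Component: {1, 3, 6, 9, 11}
Component: {0, 2, 4, 5, 7, 8, 12}

3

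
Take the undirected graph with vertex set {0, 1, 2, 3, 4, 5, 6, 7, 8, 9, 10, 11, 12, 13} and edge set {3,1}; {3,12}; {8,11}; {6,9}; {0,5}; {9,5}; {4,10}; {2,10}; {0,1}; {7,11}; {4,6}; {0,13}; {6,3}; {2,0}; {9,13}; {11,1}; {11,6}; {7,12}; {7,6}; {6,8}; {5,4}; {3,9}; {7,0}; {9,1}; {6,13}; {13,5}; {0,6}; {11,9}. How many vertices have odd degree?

Degrees: 0:6, 1:4, 2:2, 3:4, 4:3, 5:4, 6:8, 7:4, 8:2, 9:6, 10:2, 11:5, 12:2, 13:4
Odd-degree vertices: 4, 11.

2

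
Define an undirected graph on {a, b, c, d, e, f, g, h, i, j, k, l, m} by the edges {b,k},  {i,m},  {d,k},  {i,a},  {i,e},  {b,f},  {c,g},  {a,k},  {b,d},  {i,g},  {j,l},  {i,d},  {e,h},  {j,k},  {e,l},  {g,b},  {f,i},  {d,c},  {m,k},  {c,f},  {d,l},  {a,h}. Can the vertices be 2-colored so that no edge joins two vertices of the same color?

No

d-b-k-d is an odd cycle (length 3), and a bipartite graph can contain only even cycles.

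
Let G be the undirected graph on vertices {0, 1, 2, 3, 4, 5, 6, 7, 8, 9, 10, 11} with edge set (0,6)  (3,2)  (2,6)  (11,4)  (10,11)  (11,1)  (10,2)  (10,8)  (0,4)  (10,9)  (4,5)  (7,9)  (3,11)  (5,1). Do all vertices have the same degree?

No

Degrees: 0:2, 1:2, 2:3, 3:2, 4:3, 5:2, 6:2, 7:1, 8:1, 9:2, 10:4, 11:4
Vertex 7 has degree 1 while 10 has degree 4, so the graph is not regular.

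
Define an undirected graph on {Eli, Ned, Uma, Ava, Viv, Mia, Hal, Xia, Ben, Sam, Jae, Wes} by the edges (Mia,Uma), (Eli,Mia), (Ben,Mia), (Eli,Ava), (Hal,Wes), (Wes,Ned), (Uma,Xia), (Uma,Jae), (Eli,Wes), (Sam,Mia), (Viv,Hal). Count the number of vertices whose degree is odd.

Degrees: Eli:3, Ned:1, Uma:3, Ava:1, Viv:1, Mia:4, Hal:2, Xia:1, Ben:1, Sam:1, Jae:1, Wes:3
Odd-degree vertices: Eli, Ned, Uma, Ava, Viv, Xia, Ben, Sam, Jae, Wes.

10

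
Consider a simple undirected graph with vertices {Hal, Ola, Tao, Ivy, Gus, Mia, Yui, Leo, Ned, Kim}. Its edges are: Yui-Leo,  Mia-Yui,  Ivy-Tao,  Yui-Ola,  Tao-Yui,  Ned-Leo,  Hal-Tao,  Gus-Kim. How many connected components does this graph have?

Component: {Gus, Kim}
Component: {Hal, Ola, Tao, Ivy, Mia, Yui, Leo, Ned}

2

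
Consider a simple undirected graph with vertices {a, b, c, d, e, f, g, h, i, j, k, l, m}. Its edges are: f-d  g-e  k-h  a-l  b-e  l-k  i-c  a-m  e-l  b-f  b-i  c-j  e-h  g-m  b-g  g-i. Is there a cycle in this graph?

Yes

|V| = 13, |E| = 16, number of components = 1.
Since 16 > 13 - 1, a cycle must exist; for instance b-i-g-b.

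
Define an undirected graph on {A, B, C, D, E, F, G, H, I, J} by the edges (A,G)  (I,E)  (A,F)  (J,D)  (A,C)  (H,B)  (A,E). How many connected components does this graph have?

3

Component: {B, H}
Component: {D, J}
Component: {A, C, E, F, G, I}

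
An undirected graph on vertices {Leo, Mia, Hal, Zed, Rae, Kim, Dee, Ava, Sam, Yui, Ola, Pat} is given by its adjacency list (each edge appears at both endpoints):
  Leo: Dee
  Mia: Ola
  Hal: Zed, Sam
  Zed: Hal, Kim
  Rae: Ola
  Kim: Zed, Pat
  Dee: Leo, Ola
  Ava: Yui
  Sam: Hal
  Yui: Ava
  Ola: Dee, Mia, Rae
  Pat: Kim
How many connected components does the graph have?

3

Component: {Ava, Yui}
Component: {Leo, Mia, Rae, Dee, Ola}
Component: {Hal, Zed, Kim, Sam, Pat}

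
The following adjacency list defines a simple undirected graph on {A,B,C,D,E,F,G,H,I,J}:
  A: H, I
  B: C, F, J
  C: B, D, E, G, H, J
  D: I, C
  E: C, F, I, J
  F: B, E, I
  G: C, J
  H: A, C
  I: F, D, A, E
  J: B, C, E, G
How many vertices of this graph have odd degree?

Degrees: A:2, B:3, C:6, D:2, E:4, F:3, G:2, H:2, I:4, J:4
Odd-degree vertices: B, F.

2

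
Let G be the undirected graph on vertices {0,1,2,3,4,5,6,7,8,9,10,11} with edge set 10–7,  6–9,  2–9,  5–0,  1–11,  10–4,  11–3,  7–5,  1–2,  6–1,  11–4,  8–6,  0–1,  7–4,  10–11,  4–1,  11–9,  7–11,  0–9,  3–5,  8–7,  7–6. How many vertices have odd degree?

4

Degrees: 0:3, 1:5, 2:2, 3:2, 4:4, 5:3, 6:4, 7:6, 8:2, 9:4, 10:3, 11:6
Odd-degree vertices: 0, 1, 5, 10.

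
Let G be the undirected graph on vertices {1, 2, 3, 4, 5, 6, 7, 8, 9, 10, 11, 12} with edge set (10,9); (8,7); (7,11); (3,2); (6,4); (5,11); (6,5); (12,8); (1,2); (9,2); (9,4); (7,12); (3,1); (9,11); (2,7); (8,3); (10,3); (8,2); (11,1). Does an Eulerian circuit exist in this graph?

No

Degrees: 1:3, 2:5, 3:4, 4:2, 5:2, 6:2, 7:4, 8:4, 9:4, 10:2, 11:4, 12:2
Vertices with odd degree: 1, 2. An Eulerian circuit requires all degrees even.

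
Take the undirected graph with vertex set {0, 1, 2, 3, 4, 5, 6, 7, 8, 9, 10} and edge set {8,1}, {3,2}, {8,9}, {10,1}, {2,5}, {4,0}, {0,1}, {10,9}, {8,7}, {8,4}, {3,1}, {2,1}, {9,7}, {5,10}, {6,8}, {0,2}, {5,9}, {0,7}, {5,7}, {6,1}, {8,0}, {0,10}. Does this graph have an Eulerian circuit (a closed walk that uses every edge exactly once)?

Degrees: 0:6, 1:6, 2:4, 3:2, 4:2, 5:4, 6:2, 7:4, 8:6, 9:4, 10:4
All degrees are even and the non-isolated vertices are connected — an Eulerian circuit exists.

Yes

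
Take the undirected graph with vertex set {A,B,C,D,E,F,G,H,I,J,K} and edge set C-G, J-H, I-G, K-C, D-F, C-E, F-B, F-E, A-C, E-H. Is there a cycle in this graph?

|V| = 11, |E| = 10, number of components = 1.
A forest on 11 vertices with 1 component has exactly 10 edges, which matches — so no cycle.

No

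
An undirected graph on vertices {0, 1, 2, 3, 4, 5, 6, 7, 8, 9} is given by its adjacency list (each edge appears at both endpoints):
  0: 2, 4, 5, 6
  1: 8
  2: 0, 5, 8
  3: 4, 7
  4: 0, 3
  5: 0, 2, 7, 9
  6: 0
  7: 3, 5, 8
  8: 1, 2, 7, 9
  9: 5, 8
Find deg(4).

Neighbors of 4: 0, 3.

2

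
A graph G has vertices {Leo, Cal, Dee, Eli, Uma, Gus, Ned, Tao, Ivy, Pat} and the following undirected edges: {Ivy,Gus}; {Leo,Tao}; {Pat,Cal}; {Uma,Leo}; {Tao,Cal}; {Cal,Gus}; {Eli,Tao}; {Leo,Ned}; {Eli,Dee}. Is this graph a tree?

The graph has 10 vertices and 9 edges.
Connected and |E| = |V| - 1, which characterizes a tree.

Yes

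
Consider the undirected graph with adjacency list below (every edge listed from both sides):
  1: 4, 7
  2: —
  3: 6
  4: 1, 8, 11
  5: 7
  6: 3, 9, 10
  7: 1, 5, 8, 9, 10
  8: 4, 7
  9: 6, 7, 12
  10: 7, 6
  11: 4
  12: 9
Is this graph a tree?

|V| = 12, |E| = 12.
It is not connected, so it is not a tree.

No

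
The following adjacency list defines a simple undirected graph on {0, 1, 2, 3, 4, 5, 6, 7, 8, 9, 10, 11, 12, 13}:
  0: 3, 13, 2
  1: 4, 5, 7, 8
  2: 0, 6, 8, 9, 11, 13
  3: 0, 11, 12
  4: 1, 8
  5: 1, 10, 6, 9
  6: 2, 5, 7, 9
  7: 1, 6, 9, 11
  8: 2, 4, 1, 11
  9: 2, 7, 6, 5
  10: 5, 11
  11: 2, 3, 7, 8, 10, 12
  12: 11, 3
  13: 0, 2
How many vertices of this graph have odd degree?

Degrees: 0:3, 1:4, 2:6, 3:3, 4:2, 5:4, 6:4, 7:4, 8:4, 9:4, 10:2, 11:6, 12:2, 13:2
Odd-degree vertices: 0, 3.

2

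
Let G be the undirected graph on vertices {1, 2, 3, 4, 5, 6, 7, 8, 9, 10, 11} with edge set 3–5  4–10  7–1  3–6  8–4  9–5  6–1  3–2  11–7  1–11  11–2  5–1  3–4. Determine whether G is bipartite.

No

The cycle 7-1-11-7 has length 3, which is odd, so the graph is not bipartite.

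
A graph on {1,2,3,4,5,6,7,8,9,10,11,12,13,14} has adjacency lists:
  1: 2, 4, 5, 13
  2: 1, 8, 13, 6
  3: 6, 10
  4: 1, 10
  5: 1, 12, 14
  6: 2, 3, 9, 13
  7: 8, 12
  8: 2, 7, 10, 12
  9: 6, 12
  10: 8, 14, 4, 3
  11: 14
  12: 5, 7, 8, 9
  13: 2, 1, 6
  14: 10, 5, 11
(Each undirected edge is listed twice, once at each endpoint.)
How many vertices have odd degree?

Degrees: 1:4, 2:4, 3:2, 4:2, 5:3, 6:4, 7:2, 8:4, 9:2, 10:4, 11:1, 12:4, 13:3, 14:3
Odd-degree vertices: 5, 11, 13, 14.

4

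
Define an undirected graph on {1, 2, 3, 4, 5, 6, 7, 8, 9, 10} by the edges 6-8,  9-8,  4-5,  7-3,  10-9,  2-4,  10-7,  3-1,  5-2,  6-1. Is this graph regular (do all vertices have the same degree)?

Yes

Degrees: 1:2, 2:2, 3:2, 4:2, 5:2, 6:2, 7:2, 8:2, 9:2, 10:2
All degrees equal 2; the graph is regular.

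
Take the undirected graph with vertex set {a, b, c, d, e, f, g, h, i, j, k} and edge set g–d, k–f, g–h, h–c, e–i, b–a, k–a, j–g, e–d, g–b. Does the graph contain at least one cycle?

No

The graph has 11 vertices, 10 edges, and 1 connected component.
Since 10 = 11 - 1, the graph is a forest and contains no cycle.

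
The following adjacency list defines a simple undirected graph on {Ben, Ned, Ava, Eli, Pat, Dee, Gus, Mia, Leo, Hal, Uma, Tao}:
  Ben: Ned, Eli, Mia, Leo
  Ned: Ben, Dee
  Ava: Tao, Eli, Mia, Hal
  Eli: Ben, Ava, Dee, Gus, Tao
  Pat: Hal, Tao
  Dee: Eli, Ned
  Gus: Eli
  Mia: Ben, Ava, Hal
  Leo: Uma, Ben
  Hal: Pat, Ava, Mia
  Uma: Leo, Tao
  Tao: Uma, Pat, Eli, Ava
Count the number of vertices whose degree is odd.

4

Degrees: Ben:4, Ned:2, Ava:4, Eli:5, Pat:2, Dee:2, Gus:1, Mia:3, Leo:2, Hal:3, Uma:2, Tao:4
Odd-degree vertices: Eli, Gus, Mia, Hal.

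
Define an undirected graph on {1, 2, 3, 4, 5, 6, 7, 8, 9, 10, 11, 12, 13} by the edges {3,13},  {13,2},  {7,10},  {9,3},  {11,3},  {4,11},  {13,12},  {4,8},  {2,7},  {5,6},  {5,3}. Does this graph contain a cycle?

|V| = 13, |E| = 11, number of components = 2.
Since 11 = 13 - 2, the graph is a forest and contains no cycle.

No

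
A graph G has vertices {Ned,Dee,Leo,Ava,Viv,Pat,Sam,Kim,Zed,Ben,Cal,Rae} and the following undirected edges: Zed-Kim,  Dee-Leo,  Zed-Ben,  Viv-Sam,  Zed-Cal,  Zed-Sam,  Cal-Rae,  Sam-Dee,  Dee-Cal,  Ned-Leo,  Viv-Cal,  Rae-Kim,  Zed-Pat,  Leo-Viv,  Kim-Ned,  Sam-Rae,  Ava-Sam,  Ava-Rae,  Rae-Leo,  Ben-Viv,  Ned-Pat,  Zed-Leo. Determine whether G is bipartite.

The cycle Ava-Sam-Rae-Ava has length 3, which is odd, so the graph is not bipartite.

No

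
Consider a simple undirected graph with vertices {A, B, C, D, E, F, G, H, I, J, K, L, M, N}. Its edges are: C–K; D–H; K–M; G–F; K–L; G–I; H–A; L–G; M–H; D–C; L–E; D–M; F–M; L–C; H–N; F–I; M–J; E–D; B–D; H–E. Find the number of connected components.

1

Component: {A, B, C, D, E, F, G, H, I, J, K, L, M, N}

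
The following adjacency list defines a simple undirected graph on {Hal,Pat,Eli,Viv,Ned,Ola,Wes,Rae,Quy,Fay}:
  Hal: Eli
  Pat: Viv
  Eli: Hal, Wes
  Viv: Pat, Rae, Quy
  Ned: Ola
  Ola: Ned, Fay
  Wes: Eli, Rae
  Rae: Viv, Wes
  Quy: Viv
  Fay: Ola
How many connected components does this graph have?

2

Component: {Ned, Ola, Fay}
Component: {Hal, Pat, Eli, Viv, Wes, Rae, Quy}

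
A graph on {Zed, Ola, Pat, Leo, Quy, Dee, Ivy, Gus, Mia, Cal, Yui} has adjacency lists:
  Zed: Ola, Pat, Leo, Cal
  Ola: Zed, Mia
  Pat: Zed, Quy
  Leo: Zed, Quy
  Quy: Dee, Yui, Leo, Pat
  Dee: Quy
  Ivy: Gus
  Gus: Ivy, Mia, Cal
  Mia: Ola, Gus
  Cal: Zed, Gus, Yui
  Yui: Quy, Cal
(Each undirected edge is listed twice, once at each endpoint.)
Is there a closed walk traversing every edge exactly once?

No

Degrees: Zed:4, Ola:2, Pat:2, Leo:2, Quy:4, Dee:1, Ivy:1, Gus:3, Mia:2, Cal:3, Yui:2
Vertices with odd degree: Dee, Ivy, Gus, Cal. An Eulerian circuit requires all degrees even.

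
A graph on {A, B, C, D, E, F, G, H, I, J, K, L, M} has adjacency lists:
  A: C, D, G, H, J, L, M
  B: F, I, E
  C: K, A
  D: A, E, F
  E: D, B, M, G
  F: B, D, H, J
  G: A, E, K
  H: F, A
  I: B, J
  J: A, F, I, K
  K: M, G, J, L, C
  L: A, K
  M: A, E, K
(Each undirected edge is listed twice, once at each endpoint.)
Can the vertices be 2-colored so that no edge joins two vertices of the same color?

A valid 2-coloring puts {B, C, D, G, H, J, L, M} on one side and {A, E, F, I, K} on the other; every edge crosses between the two sides.

Yes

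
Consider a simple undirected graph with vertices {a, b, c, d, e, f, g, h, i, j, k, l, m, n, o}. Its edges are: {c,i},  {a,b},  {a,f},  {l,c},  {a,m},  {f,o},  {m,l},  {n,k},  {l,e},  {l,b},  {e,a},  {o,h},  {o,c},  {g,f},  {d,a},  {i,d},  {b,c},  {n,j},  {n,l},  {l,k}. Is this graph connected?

Starting from a and exploring outward reaches every vertex (a, m, b, d, e, f, l, c, i, g, o, n, k, h, j); the graph is connected.

Yes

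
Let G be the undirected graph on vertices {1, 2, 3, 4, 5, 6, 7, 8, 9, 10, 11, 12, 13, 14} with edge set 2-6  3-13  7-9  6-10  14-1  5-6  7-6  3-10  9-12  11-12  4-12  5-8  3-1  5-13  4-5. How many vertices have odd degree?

6

Degrees: 1:2, 2:1, 3:3, 4:2, 5:4, 6:4, 7:2, 8:1, 9:2, 10:2, 11:1, 12:3, 13:2, 14:1
Odd-degree vertices: 2, 3, 8, 11, 12, 14.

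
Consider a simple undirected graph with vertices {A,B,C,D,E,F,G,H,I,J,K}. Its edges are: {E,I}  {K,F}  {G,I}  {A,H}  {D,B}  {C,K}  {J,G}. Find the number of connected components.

4

Component: {A, H}
Component: {B, D}
Component: {C, F, K}
Component: {E, G, I, J}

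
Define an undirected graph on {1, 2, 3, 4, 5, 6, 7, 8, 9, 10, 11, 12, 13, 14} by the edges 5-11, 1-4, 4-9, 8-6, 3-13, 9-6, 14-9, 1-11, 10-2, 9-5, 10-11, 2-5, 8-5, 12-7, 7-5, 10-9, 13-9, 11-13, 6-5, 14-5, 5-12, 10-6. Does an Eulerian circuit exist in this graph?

Degrees: 1:2, 2:2, 3:1, 4:2, 5:8, 6:4, 7:2, 8:2, 9:6, 10:4, 11:4, 12:2, 13:3, 14:2
3, 13 have odd degree; an Eulerian circuit needs every degree to be even, so none exists.

No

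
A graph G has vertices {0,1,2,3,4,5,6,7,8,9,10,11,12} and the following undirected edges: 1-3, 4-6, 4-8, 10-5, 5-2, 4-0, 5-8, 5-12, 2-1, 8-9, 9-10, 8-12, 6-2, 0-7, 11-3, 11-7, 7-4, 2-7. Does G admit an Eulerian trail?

Degrees: 0:2, 1:2, 2:4, 3:2, 4:4, 5:4, 6:2, 7:4, 8:4, 9:2, 10:2, 11:2, 12:2
Odd-degree vertices: none (0 total).
With 0 odd-degree vertices and all edges in one connected piece, an Eulerian trail exists.

Yes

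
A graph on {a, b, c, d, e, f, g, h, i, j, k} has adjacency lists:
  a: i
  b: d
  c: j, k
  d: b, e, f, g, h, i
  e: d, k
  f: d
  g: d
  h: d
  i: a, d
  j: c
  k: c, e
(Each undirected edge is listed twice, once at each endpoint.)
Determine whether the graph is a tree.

Yes

|V| = 11, |E| = 10.
It is connected with exactly 10 edges, hence acyclic — it is a tree.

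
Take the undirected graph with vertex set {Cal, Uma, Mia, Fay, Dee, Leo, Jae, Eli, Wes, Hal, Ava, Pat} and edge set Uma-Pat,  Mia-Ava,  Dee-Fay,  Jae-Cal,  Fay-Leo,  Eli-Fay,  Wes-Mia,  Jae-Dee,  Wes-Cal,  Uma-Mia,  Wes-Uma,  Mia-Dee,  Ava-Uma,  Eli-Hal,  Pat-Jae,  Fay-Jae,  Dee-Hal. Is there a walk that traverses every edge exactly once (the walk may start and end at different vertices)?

Yes

Degrees: Cal:2, Uma:4, Mia:4, Fay:4, Dee:4, Leo:1, Jae:4, Eli:2, Wes:3, Hal:2, Ava:2, Pat:2
Odd-degree vertices: Leo, Wes (2 total).
The non-isolated vertices are connected and exactly 2 have odd degree, so an Eulerian trail exists (from Leo to Wes).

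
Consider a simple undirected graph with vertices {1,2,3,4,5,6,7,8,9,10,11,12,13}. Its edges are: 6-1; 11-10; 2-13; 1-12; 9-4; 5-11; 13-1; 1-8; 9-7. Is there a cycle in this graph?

The graph has 13 vertices, 9 edges, and 4 connected components.
Since 9 = 13 - 4, the graph is a forest and contains no cycle.

No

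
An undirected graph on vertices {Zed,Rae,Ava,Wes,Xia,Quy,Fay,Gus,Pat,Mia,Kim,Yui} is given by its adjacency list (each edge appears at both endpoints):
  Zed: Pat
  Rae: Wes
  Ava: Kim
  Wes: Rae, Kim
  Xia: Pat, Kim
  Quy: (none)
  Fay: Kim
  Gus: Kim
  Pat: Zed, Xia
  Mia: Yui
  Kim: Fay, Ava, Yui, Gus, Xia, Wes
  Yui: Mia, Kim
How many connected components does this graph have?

2

Component: {Quy}
Component: {Zed, Rae, Ava, Wes, Xia, Fay, Gus, Pat, Mia, Kim, Yui}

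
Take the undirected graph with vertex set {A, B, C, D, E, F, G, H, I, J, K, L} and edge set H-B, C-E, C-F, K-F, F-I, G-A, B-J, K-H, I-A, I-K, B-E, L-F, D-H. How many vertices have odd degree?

8

Degrees: A:2, B:3, C:2, D:1, E:2, F:4, G:1, H:3, I:3, J:1, K:3, L:1
Odd-degree vertices: B, D, G, H, I, J, K, L.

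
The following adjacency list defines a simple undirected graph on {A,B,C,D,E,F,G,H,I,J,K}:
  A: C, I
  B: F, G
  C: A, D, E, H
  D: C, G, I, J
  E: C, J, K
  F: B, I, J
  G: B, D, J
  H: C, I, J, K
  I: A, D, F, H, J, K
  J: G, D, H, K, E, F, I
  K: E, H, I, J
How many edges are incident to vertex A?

2

Neighbors of A: C, I.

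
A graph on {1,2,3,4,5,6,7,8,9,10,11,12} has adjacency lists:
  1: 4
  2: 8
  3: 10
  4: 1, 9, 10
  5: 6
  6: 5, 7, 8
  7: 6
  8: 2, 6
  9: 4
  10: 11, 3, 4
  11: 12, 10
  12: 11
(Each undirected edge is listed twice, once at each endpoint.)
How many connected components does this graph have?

2

Component: {2, 5, 6, 7, 8}
Component: {1, 3, 4, 9, 10, 11, 12}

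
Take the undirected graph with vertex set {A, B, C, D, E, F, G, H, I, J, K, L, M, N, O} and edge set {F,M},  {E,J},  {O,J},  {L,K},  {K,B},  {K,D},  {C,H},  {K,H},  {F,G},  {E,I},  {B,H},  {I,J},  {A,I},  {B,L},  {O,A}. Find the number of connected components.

4

Component: {N}
Component: {F, G, M}
Component: {A, E, I, J, O}
Component: {B, C, D, H, K, L}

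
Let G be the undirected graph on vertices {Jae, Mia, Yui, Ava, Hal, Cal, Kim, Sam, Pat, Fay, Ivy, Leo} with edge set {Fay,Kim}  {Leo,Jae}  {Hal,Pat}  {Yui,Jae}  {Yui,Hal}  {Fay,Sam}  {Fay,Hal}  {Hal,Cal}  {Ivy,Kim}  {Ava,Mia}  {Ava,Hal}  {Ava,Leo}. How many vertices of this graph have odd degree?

8

Degrees: Jae:2, Mia:1, Yui:2, Ava:3, Hal:5, Cal:1, Kim:2, Sam:1, Pat:1, Fay:3, Ivy:1, Leo:2
Odd-degree vertices: Mia, Ava, Hal, Cal, Sam, Pat, Fay, Ivy.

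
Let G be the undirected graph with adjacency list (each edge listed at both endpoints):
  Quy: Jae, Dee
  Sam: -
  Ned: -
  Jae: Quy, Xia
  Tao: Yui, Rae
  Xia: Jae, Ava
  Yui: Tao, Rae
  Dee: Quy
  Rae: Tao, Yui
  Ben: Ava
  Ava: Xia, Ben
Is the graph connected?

No

Component: {Sam}
Component: {Ned}
Component: {Tao, Yui, Rae}
Component: {Quy, Jae, Xia, Dee, Ben, Ava}
No edge joins these 4 groups, so the graph is disconnected.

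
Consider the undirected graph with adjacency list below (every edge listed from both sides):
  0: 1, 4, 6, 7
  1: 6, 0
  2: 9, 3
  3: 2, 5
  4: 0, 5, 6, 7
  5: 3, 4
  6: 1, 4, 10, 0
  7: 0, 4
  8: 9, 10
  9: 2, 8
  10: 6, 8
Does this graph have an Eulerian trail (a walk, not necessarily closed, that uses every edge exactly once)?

Yes

Degrees: 0:4, 1:2, 2:2, 3:2, 4:4, 5:2, 6:4, 7:2, 8:2, 9:2, 10:2
Odd-degree vertices: none (0 total).
The non-isolated vertices are connected and exactly 0 have odd degree, so an Eulerian trail exists.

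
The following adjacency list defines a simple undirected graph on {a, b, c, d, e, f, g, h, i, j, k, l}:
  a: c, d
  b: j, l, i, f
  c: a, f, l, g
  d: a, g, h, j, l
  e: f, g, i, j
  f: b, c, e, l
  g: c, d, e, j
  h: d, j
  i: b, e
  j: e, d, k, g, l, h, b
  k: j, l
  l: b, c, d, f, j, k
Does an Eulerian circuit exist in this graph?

Degrees: a:2, b:4, c:4, d:5, e:4, f:4, g:4, h:2, i:2, j:7, k:2, l:6
Vertices with odd degree: d, j. An Eulerian circuit requires all degrees even.

No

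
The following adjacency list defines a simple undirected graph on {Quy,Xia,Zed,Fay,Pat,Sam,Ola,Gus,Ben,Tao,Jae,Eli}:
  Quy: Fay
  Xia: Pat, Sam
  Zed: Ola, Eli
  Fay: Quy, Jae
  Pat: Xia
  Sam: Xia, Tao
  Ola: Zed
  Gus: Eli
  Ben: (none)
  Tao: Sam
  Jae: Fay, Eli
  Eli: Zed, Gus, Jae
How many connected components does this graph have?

Component: {Ben}
Component: {Xia, Pat, Sam, Tao}
Component: {Quy, Zed, Fay, Ola, Gus, Jae, Eli}

3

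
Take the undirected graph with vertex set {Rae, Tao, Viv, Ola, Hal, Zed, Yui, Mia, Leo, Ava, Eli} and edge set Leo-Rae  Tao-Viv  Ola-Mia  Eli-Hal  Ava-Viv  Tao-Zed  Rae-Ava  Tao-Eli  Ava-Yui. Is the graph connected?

No

Component: {Ola, Mia}
Component: {Rae, Tao, Viv, Hal, Zed, Yui, Leo, Ava, Eli}
There are 2 separate components, so the graph is not connected.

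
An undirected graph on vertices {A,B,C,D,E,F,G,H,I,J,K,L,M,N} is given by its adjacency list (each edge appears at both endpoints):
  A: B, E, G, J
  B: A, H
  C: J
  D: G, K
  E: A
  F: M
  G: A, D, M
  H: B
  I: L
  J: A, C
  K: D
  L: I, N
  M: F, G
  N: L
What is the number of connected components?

Component: {I, L, N}
Component: {A, B, C, D, E, F, G, H, J, K, M}

2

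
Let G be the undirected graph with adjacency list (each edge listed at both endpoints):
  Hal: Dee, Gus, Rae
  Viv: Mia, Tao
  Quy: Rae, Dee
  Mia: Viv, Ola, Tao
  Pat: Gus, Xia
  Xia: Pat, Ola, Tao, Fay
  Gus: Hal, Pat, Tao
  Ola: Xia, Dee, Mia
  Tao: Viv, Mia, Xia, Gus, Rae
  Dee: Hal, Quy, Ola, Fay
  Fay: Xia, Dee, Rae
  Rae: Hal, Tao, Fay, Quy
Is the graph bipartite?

No

The cycle Tao-Viv-Mia-Tao has length 3, which is odd, so the graph is not bipartite.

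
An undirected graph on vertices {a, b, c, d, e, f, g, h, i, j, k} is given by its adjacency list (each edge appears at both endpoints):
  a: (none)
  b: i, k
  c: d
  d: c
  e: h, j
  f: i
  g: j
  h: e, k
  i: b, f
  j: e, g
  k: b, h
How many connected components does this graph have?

Component: {a}
Component: {c, d}
Component: {b, e, f, g, h, i, j, k}

3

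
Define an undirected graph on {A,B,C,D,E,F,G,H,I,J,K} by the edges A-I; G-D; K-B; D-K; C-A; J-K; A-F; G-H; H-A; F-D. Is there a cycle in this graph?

Yes

The graph has 11 vertices, 10 edges, and 2 connected components.
One cycle is A-F-D-G-H-A.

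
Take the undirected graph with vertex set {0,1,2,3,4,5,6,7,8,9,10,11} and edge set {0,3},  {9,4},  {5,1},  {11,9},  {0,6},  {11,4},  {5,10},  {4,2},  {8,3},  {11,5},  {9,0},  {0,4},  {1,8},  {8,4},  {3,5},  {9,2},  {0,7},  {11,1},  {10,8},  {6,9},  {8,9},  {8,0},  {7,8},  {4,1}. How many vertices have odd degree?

2

Degrees: 0:6, 1:4, 2:2, 3:3, 4:6, 5:4, 6:2, 7:2, 8:7, 9:6, 10:2, 11:4
Odd-degree vertices: 3, 8.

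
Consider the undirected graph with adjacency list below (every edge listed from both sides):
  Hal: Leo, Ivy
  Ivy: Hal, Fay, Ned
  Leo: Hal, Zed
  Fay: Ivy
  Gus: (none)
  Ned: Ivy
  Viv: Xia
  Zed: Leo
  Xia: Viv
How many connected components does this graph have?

Component: {Gus}
Component: {Viv, Xia}
Component: {Hal, Ivy, Leo, Fay, Ned, Zed}

3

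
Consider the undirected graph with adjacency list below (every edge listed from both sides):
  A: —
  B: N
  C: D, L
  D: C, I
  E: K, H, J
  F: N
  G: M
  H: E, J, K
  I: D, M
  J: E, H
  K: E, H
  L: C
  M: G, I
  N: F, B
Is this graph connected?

No

Component: {A}
Component: {B, F, N}
Component: {E, H, J, K}
Component: {C, D, G, I, L, M}
There are 4 separate components, so the graph is not connected.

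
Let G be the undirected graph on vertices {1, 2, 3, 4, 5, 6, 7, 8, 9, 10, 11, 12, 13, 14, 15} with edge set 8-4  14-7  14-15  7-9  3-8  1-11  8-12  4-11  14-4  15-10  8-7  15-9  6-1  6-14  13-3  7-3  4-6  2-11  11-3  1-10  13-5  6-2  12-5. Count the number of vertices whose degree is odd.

Degrees: 1:3, 2:2, 3:4, 4:4, 5:2, 6:4, 7:4, 8:4, 9:2, 10:2, 11:4, 12:2, 13:2, 14:4, 15:3
Odd-degree vertices: 1, 15.

2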